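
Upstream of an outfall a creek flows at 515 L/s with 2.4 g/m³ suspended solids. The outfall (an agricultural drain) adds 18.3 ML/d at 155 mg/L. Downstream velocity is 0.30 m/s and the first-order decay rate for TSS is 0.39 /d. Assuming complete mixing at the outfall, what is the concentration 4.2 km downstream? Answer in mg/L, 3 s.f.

18.3 ML/d = 0.2118 m³/s.
515 L/s = 0.515 m³/s.
After complete mixing, C₀ = (0.2118·155 + 0.515·2.4) / 0.7268 = 46.87 mg/L.
Travel time t = 4200 m / 0.30 m/s = 1.4e+04 s = 0.162 d.
C = 46.87·exp(−0.39·0.162) = 46.87·0.9388 = 44 mg/L.

44.0 mg/L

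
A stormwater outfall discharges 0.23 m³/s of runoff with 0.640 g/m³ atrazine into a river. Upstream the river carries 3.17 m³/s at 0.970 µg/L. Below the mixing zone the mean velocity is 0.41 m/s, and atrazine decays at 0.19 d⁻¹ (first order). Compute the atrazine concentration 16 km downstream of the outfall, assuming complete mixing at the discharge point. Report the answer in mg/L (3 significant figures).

0.970 µg/L = 0.00097 mg/L.
After complete mixing, C₀ = (0.23·0.64 + 3.17·0.00097) / 3.4 = 0.0442 mg/L.
Travel time t = 1.6e+04 m / 0.41 m/s = 3.902e+04 s = 0.4517 d.
C = 0.0442·exp(−0.19·0.4517) = 0.0442·0.9178 = 0.04056 mg/L.

0.0406 mg/L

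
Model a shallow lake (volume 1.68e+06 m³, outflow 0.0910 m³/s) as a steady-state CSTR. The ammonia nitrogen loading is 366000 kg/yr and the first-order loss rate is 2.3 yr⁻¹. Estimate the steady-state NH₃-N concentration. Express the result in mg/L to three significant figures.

Outflow Q = 0.0910 m³/s × 3.156e+07 s/yr = 2.872e+06 m³/yr.
Steady-state CSTR mass balance: W = Q·C + k·V·C, so C = W/(Q + kV).
Q + kV = 2.872e+06 + 2.3·1.68e+06 = 6.736e+06 m³/yr.
C = 366000/6.736e+06 = 0.05434 kg/m³ = 54.34 mg/L.

54.3 mg/L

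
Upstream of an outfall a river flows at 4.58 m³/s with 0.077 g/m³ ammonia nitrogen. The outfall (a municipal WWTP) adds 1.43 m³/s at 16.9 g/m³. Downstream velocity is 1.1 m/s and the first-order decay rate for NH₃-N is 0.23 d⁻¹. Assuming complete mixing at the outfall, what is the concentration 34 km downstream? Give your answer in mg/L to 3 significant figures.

3.76 mg/L

After complete mixing, C₀ = (1.43·16.9 + 4.58·0.077) / 6.01 = 4.08 mg/L.
Travel time t = 3.4e+04 m / 1.1 m/s = 3.091e+04 s = 0.3577 d.
C = 4.08·exp(−0.23·0.3577) = 4.08·0.921 = 3.758 mg/L.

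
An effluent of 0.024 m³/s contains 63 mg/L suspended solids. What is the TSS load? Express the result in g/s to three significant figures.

Mass flux = Q·C = 0.024 m³/s × 63 g/m³ = 1.512 g/s.

1.51 g/s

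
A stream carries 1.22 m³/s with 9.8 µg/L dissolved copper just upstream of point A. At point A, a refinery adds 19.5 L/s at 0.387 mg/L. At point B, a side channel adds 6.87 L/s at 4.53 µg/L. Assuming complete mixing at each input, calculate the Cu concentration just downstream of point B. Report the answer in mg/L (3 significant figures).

0.0157 mg/L

9.8 µg/L = 0.0098 mg/L.
19.5 L/s = 0.0195 m³/s.
After input A: C = (1.22·0.0098 + 0.0195·0.387) / 1.24 = 0.01573 mg/L.
6.87 L/s = 0.00687 m³/s.
4.53 µg/L = 0.00453 mg/L.
After input B: C = (1.24·0.01573 + 0.00687·0.00453) / 1.246 = 0.01567 mg/L.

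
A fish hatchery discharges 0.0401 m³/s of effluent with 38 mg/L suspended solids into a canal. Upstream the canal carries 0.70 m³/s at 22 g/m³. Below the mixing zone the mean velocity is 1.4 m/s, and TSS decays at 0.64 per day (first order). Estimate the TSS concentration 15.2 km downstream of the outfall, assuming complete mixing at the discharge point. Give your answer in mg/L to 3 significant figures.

21.1 mg/L

After complete mixing, C₀ = (0.0401·38 + 0.7·22) / 0.7401 = 22.87 mg/L.
Travel time t = 1.52e+04 m / 1.4 m/s = 1.086e+04 s = 0.1257 d.
C = 22.87·exp(−0.64·0.1257) = 22.87·0.9227 = 21.1 mg/L.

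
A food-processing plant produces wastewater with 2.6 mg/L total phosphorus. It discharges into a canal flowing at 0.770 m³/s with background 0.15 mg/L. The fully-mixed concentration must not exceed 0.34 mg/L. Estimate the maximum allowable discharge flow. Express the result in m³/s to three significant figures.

Mass balance at complete mixing: C_std·(Q_w + Q_r) = Q_w·C_e + Q_r·C_b.
Rearranging, Q_w = Q_r·(C_std − C_b)/(C_e − C_std) = 0.770·(0.34 − 0.15) / (2.6 − 0.34) = 0.06473 m³/s.

0.0647 m³/s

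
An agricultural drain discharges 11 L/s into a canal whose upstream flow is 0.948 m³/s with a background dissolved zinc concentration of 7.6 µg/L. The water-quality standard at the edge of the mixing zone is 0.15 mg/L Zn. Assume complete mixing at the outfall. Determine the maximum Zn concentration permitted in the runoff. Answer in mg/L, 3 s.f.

11 L/s = 0.011 m³/s.
7.6 µg/L = 0.0076 mg/L.
Mass balance: 0.15·0.959 = 0.011·Cₑ + 0.948·0.0076.
Cₑ = (0.1438 − 0.007205) / 0.011 = 12.42 mg/L.

12.4 mg/L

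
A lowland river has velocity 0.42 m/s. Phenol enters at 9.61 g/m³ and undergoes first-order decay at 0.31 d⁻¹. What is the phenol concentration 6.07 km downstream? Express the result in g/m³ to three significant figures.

Travel time t = 6.07 km / 0.42 m/s = 6070/0.42 = 1.445e+04 s = 0.1673 d.
First-order decay: C = 9.61·exp(−0.31·0.1673) = 9.61·0.9495 = 9.124 g/m³.

9.12 g/m³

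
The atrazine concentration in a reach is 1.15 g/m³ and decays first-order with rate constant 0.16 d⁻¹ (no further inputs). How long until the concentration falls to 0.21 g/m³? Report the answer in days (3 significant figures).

10.6 d

t = ln(C₀/C)/k = ln(1.15/0.21)/0.16 = 1.7/0.16 = 10.63 d.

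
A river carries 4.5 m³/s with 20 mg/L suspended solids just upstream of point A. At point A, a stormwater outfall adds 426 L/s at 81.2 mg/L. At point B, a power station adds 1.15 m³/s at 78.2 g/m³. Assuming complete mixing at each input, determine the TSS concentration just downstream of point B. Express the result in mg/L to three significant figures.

35.3 mg/L

426 L/s = 0.426 m³/s.
After input A: C = (4.5·20 + 0.426·81.2) / 4.926 = 25.29 mg/L.
After input B: C = (4.926·25.29 + 1.15·78.2) / 6.076 = 35.31 mg/L.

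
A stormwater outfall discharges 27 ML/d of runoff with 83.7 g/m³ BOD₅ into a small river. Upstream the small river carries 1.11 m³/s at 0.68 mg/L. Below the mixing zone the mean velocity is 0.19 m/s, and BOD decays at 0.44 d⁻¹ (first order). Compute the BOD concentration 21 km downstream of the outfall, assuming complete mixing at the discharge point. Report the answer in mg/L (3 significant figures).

10.8 mg/L

27 ML/d = 0.3125 m³/s.
After complete mixing, C₀ = (0.3125·83.7 + 1.11·0.68) / 1.423 = 18.92 mg/L.
Travel time t = 2.1e+04 m / 0.19 m/s = 1.105e+05 s = 1.279 d.
C = 18.92·exp(−0.44·1.279) = 18.92·0.5696 = 10.78 mg/L.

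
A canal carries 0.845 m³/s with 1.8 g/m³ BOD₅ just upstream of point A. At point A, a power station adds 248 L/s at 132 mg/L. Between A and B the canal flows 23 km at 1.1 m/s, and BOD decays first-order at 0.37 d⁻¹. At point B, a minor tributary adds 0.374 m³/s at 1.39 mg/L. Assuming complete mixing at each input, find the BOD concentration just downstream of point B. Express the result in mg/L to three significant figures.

248 L/s = 0.248 m³/s.
After input A: C = (0.845·1.8 + 0.248·132) / 1.093 = 31.34 mg/L.
Over the 23 km reach to input B (t = 2.091e+04 s = 0.242 d), decay gives C = 31.34·exp(−0.37·0.242) = 28.66 mg/L.
After input B: C = (1.093·28.66 + 0.374·1.39) / 1.467 = 21.71 mg/L.

21.7 mg/L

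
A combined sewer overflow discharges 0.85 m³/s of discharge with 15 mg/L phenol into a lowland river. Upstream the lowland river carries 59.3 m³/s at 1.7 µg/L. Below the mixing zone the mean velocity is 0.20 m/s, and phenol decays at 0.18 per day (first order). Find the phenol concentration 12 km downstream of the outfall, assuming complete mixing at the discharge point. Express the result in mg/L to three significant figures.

1.7 µg/L = 0.0017 mg/L.
After complete mixing, C₀ = (0.85·15 + 59.3·0.0017) / 60.15 = 0.2136 mg/L.
Travel time t = 1.2e+04 m / 0.20 m/s = 6e+04 s = 0.6944 d.
C = 0.2136·exp(−0.18·0.6944) = 0.2136·0.8825 = 0.1885 mg/L.

0.189 mg/L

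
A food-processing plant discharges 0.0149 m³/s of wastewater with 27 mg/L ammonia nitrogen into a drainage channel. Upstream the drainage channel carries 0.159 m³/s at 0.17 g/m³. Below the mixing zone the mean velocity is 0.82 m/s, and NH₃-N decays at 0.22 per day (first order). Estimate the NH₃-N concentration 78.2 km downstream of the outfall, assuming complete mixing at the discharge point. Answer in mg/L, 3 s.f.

After complete mixing, C₀ = (0.0149·27 + 0.159·0.17) / 0.1739 = 2.469 mg/L.
Travel time t = 7.82e+04 m / 0.82 m/s = 9.537e+04 s = 1.104 d.
C = 2.469·exp(−0.22·1.104) = 2.469·0.7844 = 1.937 mg/L.

1.94 mg/L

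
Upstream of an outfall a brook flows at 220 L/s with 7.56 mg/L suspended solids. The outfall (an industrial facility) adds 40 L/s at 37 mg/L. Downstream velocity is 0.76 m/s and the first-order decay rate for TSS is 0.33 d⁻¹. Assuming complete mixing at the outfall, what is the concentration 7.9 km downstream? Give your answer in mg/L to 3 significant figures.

40 L/s = 0.04 m³/s.
220 L/s = 0.22 m³/s.
After complete mixing, C₀ = (0.04·37 + 0.22·7.56) / 0.26 = 12.09 mg/L.
Travel time t = 7900 m / 0.76 m/s = 1.039e+04 s = 0.1203 d.
C = 12.09·exp(−0.33·0.1203) = 12.09·0.9611 = 11.62 mg/L.

11.6 mg/L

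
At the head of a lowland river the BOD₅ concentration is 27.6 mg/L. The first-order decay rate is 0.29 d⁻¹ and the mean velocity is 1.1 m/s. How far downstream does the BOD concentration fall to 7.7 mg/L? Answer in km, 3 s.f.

418 km

From C = C₀·e^(−kt), t = ln(C₀/C)/k = ln(27.6/7.7)/0.29 = 1.277/0.29 = 4.402 d.
Distance = v·t = 1.1 m/s × 3.803e+05 s = 4.184e+05 m = 418.4 km.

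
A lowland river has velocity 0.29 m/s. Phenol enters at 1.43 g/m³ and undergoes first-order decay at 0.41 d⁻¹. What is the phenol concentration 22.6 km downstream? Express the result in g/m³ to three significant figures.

Travel time t = 22.6 km / 0.29 m/s = 2.26e+04/0.29 = 7.793e+04 s = 0.902 d.
First-order decay: C = 1.43·exp(−0.41·0.902) = 1.43·0.6909 = 0.9879 g/m³.

0.988 g/m³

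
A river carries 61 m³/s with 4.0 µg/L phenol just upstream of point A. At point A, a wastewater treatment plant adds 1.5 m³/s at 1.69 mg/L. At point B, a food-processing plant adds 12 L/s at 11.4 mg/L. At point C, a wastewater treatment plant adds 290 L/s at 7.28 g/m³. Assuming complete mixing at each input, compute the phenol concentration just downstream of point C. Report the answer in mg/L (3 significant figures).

4.0 µg/L = 0.004 mg/L.
After input A: C = (61·0.004 + 1.5·1.69) / 62.5 = 0.04446 mg/L.
12 L/s = 0.012 m³/s.
After input B: C = (62.5·0.04446 + 0.012·11.4) / 62.51 = 0.04664 mg/L.
290 L/s = 0.29 m³/s.
After input C: C = (62.51·0.04664 + 0.29·7.28) / 62.8 = 0.08005 mg/L.

0.0800 mg/L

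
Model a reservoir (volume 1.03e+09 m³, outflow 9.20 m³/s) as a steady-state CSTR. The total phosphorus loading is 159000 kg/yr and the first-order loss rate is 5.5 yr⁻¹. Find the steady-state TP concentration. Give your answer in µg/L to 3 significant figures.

Outflow Q = 9.20 m³/s × 3.156e+07 s/yr = 2.903e+08 m³/yr.
Steady-state CSTR mass balance: W = Q·C + k·V·C, so C = W/(Q + kV).
Q + kV = 2.903e+08 + 5.5·1.03e+09 = 5.955e+09 m³/yr.
C = 159000/5.955e+09 = 2.67e-05 kg/m³ = 0.0267 mg/L = 26.7 µg/L.

26.7 µg/L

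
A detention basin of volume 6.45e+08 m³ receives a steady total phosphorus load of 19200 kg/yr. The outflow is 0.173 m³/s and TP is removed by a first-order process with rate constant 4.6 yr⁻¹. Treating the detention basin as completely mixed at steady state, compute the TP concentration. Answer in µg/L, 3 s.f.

Outflow Q = 0.173 m³/s × 3.156e+07 s/yr = 5.459e+06 m³/yr.
Steady-state CSTR mass balance: W = Q·C + k·V·C, so C = W/(Q + kV).
Q + kV = 5.459e+06 + 4.6·6.45e+08 = 2.972e+09 m³/yr.
C = 19200/2.972e+09 = 6.459e-06 kg/m³ = 0.006459 mg/L = 6.459 µg/L.

6.46 µg/L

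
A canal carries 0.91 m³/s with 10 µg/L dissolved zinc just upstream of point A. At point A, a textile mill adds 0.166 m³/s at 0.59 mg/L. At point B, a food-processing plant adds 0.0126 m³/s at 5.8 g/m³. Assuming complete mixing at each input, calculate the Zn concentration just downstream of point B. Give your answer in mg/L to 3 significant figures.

0.165 mg/L

10 µg/L = 0.01 mg/L.
After input A: C = (0.91·0.01 + 0.166·0.59) / 1.076 = 0.09948 mg/L.
After input B: C = (1.076·0.09948 + 0.0126·5.8) / 1.089 = 0.1655 mg/L.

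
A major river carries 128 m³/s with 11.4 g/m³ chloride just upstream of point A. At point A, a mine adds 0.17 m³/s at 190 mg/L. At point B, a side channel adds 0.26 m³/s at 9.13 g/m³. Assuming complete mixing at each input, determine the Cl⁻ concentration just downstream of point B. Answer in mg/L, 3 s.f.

After input A: C = (128·11.4 + 0.17·190) / 128.2 = 11.64 mg/L.
After input B: C = (128.2·11.64 + 0.26·9.13) / 128.4 = 11.63 mg/L.

11.6 mg/L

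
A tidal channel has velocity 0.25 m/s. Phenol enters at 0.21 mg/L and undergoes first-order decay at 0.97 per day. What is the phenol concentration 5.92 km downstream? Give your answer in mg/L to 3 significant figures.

Travel time t = 5.92 km / 0.25 m/s = 5920/0.25 = 2.368e+04 s = 0.2741 d.
First-order decay: C = 0.21·exp(−0.97·0.2741) = 0.21·0.7666 = 0.161 mg/L.

0.161 mg/L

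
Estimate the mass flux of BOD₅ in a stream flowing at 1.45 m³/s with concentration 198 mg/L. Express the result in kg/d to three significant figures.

Mass flux = Q·C = 1.45 m³/s × 198 g/m³ = 287.1 g/s.
= 287.1 g/s × 86.4 = 2.481e+04 kg/d.

24800 kg/d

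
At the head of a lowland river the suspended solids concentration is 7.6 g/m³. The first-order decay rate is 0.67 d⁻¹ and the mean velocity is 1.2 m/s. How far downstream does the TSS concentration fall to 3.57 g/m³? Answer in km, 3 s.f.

117 km

From C = C₀·e^(−kt), t = ln(C₀/C)/k = ln(7.6/3.57)/0.67 = 0.7556/0.67 = 1.128 d.
Distance = v·t = 1.2 m/s × 9.744e+04 s = 1.169e+05 m = 116.9 km.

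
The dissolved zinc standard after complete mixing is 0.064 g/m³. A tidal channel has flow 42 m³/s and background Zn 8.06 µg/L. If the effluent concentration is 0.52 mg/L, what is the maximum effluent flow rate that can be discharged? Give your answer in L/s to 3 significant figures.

8.06 µg/L = 0.00806 mg/L.
Mass balance at complete mixing: C_std·(Q_w + Q_r) = Q_w·C_e + Q_r·C_b.
Rearranging, Q_w = Q_r·(C_std − C_b)/(C_e − C_std) = 42·(0.064 − 0.00806) / (0.52 − 0.064) = 5.152 m³/s.
= 5152 L/s.

5150 L/s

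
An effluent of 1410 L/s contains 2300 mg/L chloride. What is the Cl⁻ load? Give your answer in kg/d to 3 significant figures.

1410 L/s = 1.41 m³/s.
Mass flux = Q·C = 1.41 m³/s × 2300 g/m³ = 3243 g/s.
= 3243 g/s × 86.4 = 2.802e+05 kg/d.

280000 kg/d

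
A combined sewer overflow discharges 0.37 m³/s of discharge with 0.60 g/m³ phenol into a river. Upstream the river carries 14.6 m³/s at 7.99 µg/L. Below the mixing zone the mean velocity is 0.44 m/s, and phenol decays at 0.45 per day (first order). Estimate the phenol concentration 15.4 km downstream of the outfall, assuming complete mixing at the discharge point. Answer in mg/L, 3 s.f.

7.99 µg/L = 0.00799 mg/L.
After complete mixing, C₀ = (0.37·0.6 + 14.6·0.00799) / 14.97 = 0.02262 mg/L.
Travel time t = 1.54e+04 m / 0.44 m/s = 3.5e+04 s = 0.4051 d.
C = 0.02262·exp(−0.45·0.4051) = 0.02262·0.8334 = 0.01885 mg/L.

0.0189 mg/L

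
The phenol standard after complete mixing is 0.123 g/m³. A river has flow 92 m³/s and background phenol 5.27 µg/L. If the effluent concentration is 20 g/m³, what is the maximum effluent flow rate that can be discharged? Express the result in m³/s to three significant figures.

0.545 m³/s

5.27 µg/L = 0.00527 mg/L.
Mass balance at complete mixing: C_std·(Q_w + Q_r) = Q_w·C_e + Q_r·C_b.
Rearranging, Q_w = Q_r·(C_std − C_b)/(C_e − C_std) = 92·(0.123 − 0.00527) / (20 − 0.123) = 0.5449 m³/s.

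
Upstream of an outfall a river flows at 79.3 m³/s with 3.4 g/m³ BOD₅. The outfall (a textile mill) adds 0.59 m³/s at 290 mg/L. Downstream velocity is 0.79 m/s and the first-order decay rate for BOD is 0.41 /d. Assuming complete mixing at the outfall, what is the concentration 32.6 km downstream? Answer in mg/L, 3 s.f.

4.54 mg/L

After complete mixing, C₀ = (0.59·290 + 79.3·3.4) / 79.89 = 5.517 mg/L.
Travel time t = 3.26e+04 m / 0.79 m/s = 4.127e+04 s = 0.4776 d.
C = 5.517·exp(−0.41·0.4776) = 5.517·0.8222 = 4.536 mg/L.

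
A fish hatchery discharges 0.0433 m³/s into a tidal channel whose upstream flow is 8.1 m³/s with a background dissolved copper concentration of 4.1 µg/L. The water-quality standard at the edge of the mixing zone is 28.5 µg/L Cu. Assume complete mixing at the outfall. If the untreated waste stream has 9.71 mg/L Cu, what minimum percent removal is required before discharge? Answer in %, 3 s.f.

4.1 µg/L = 0.0041 mg/L.
28.5 µg/L = 0.0285 mg/L.
Mass balance: 0.0285·8.143 = 0.0433·Cₑ + 8.1·0.0041.
Cₑ = (0.2321 − 0.03321) / 0.0433 = 4.593 mg/L.
Required removal = 1 − 4.593/9.71 = 52.7 %.

52.7 %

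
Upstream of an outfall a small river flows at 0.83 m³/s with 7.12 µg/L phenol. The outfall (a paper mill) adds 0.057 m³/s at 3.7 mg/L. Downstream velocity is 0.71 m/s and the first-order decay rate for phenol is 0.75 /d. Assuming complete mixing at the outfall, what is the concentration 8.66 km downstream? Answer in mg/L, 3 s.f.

7.12 µg/L = 0.00712 mg/L.
After complete mixing, C₀ = (0.057·3.7 + 0.83·0.00712) / 0.887 = 0.2444 mg/L.
Travel time t = 8660 m / 0.71 m/s = 1.22e+04 s = 0.1412 d.
C = 0.2444·exp(−0.75·0.1412) = 0.2444·0.8995 = 0.2199 mg/L.

0.220 mg/L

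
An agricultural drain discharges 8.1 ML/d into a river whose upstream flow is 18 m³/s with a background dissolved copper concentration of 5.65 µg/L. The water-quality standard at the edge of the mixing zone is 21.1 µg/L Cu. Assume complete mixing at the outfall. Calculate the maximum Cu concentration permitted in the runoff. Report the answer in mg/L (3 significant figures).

2.99 mg/L

8.1 ML/d = 0.09375 m³/s.
5.65 µg/L = 0.00565 mg/L.
21.1 µg/L = 0.0211 mg/L.
Mass balance: 0.0211·18.09 = 0.09375·Cₑ + 18·0.00565.
Cₑ = (0.3818 − 0.1017) / 0.09375 = 2.988 mg/L.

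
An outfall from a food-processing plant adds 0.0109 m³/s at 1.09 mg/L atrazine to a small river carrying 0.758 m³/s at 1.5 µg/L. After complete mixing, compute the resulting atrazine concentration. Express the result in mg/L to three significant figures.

0.0169 mg/L

1.5 µg/L = 0.0015 mg/L.
By mass balance at complete mixing, C = (0.0109·1.09 + 0.758·0.0015) / (0.0109 + 0.758) = 0.01302/0.7689 = 0.01693 mg/L.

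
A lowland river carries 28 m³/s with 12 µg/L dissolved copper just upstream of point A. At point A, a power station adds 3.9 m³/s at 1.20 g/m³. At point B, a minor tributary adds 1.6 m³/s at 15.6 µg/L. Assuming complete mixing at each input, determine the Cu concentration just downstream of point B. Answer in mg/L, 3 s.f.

0.150 mg/L

12 µg/L = 0.012 mg/L.
After input A: C = (28·0.012 + 3.9·1.2) / 31.9 = 0.1572 mg/L.
15.6 µg/L = 0.0156 mg/L.
After input B: C = (31.9·0.1572 + 1.6·0.0156) / 33.5 = 0.1505 mg/L.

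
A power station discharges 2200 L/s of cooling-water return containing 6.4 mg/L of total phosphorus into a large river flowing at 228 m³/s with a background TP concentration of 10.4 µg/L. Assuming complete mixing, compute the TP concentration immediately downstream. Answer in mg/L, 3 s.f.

2200 L/s = 2.2 m³/s.
10.4 µg/L = 0.0104 mg/L.
By mass balance at complete mixing, C = (2.2·6.4 + 228·0.0104) / (2.2 + 228) = 16.45/230.2 = 0.07146 mg/L.

0.0715 mg/L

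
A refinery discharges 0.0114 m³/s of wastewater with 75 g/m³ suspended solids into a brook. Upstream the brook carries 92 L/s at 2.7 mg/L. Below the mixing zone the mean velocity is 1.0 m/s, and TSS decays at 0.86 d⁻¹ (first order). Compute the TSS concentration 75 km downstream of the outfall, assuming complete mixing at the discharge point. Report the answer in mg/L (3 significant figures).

92 L/s = 0.092 m³/s.
After complete mixing, C₀ = (0.0114·75 + 0.092·2.7) / 0.1034 = 10.67 mg/L.
Travel time t = 7.5e+04 m / 1.0 m/s = 7.5e+04 s = 0.8681 d.
C = 10.67·exp(−0.86·0.8681) = 10.67·0.474 = 5.058 mg/L.

5.06 mg/L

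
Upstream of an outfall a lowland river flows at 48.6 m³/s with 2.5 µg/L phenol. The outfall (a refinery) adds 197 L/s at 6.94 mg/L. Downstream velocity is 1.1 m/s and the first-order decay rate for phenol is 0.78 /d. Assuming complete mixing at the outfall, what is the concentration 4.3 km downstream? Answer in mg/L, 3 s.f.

197 L/s = 0.197 m³/s.
2.5 µg/L = 0.0025 mg/L.
After complete mixing, C₀ = (0.197·6.94 + 48.6·0.0025) / 48.8 = 0.03051 mg/L.
Travel time t = 4300 m / 1.1 m/s = 3909 s = 0.04524 d.
C = 0.03051·exp(−0.78·0.04524) = 0.03051·0.9653 = 0.02945 mg/L.

0.0294 mg/L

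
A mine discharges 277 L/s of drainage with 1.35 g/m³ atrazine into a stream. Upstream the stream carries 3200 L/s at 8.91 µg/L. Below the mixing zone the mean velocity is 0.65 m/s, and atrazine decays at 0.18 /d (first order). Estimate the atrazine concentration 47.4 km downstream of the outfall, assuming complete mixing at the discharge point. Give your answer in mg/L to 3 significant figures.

277 L/s = 0.277 m³/s.
3200 L/s = 3.2 m³/s.
8.91 µg/L = 0.00891 mg/L.
After complete mixing, C₀ = (0.277·1.35 + 3.2·0.00891) / 3.477 = 0.1157 mg/L.
Travel time t = 4.74e+04 m / 0.65 m/s = 7.292e+04 s = 0.844 d.
C = 0.1157·exp(−0.18·0.844) = 0.1157·0.8591 = 0.09944 mg/L.

0.0994 mg/L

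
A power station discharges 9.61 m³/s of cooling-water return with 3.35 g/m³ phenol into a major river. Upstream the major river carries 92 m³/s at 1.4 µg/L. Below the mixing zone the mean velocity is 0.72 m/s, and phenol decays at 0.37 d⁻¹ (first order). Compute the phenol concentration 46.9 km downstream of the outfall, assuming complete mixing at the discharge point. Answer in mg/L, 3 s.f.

0.241 mg/L

1.4 µg/L = 0.0014 mg/L.
After complete mixing, C₀ = (9.61·3.35 + 92·0.0014) / 101.6 = 0.3181 mg/L.
Travel time t = 4.69e+04 m / 0.72 m/s = 6.514e+04 s = 0.7539 d.
C = 0.3181·exp(−0.37·0.7539) = 0.3181·0.7566 = 0.2407 mg/L.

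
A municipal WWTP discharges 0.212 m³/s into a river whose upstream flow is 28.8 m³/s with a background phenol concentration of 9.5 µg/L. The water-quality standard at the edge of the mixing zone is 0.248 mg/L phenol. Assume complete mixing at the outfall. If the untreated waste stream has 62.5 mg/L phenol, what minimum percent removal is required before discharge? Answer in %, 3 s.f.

47.8 %

9.5 µg/L = 0.0095 mg/L.
Mass balance: 0.248·29.01 = 0.212·Cₑ + 28.8·0.0095.
Cₑ = (7.195 − 0.2736) / 0.212 = 32.65 mg/L.
Required removal = 1 − 32.65/62.5 = 47.76 %.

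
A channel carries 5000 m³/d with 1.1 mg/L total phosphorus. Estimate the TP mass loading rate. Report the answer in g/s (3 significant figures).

5000 m³/d = 0.05787 m³/s.
Mass flux = Q·C = 0.05787 m³/s × 1.1 g/m³ = 0.06366 g/s.

0.0637 g/s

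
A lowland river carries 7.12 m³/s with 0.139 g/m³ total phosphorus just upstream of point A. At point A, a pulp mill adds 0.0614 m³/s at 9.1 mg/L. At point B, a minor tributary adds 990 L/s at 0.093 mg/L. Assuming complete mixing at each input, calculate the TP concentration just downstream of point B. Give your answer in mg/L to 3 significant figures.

After input A: C = (7.12·0.139 + 0.0614·9.1) / 7.181 = 0.2156 mg/L.
990 L/s = 0.99 m³/s.
After input B: C = (7.181·0.2156 + 0.99·0.093) / 8.171 = 0.2008 mg/L.

0.201 mg/L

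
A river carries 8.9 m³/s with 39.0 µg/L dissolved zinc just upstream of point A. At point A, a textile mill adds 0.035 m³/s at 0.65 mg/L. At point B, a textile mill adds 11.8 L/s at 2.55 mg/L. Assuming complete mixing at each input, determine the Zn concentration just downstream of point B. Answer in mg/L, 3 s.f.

0.0447 mg/L

39.0 µg/L = 0.039 mg/L.
After input A: C = (8.9·0.039 + 0.035·0.65) / 8.935 = 0.04139 mg/L.
11.8 L/s = 0.0118 m³/s.
After input B: C = (8.935·0.04139 + 0.0118·2.55) / 8.947 = 0.0447 mg/L.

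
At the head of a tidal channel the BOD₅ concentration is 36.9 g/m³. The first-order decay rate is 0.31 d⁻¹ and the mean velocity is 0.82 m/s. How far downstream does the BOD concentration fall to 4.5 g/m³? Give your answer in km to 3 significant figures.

From C = C₀·e^(−kt), t = ln(C₀/C)/k = ln(36.9/4.5)/0.31 = 2.104/0.31 = 6.788 d.
Distance = v·t = 0.82 m/s × 5.864e+05 s = 4.809e+05 m = 480.9 km.

481 km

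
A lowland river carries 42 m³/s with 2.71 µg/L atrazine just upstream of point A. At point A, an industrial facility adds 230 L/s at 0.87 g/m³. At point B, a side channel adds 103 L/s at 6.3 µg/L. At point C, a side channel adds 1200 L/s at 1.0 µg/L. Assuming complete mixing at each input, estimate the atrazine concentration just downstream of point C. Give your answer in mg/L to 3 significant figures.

2.71 µg/L = 0.00271 mg/L.
230 L/s = 0.23 m³/s.
After input A: C = (42·0.00271 + 0.23·0.87) / 42.23 = 0.007434 mg/L.
103 L/s = 0.103 m³/s.
6.3 µg/L = 0.0063 mg/L.
After input B: C = (42.23·0.007434 + 0.103·0.0063) / 42.33 = 0.007431 mg/L.
1200 L/s = 1.2 m³/s.
1.0 µg/L = 0.001 mg/L.
After input C: C = (42.33·0.007431 + 1.2·0.001) / 43.53 = 0.007254 mg/L.

0.00725 mg/L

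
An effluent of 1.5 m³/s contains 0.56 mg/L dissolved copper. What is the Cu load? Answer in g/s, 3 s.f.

0.840 g/s

Mass flux = Q·C = 1.5 m³/s × 0.56 g/m³ = 0.84 g/s.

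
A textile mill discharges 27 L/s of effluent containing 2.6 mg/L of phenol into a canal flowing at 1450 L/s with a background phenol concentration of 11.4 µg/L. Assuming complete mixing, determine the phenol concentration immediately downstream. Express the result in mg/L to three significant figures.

0.0587 mg/L

27 L/s = 0.027 m³/s.
1450 L/s = 1.45 m³/s.
11.4 µg/L = 0.0114 mg/L.
Flow-weighted mixing gives C = (0.027·2.6 + 1.45·0.0114) / (0.027 + 1.45) = 0.08673/1.477 = 0.05872 mg/L.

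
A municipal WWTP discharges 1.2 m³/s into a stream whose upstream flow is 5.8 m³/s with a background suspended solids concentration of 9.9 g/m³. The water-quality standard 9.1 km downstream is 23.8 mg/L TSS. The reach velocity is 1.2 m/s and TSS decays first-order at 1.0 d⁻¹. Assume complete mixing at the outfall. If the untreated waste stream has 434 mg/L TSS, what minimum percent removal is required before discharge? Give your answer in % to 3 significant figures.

76.1 %

Travel time to the compliance point: t = 9100/1.2 = 7583 s = 0.08777 d; decay factor exp(−1.0·0.08777) = 0.916.
So the concentration just after mixing may be at most 23.8/0.916 = 25.98 mg/L.
Mass balance: 25.98·7 = 1.2·Cₑ + 5.8·9.9.
Cₑ = (181.9 − 57.42) / 1.2 = 103.7 mg/L.
Required removal = 1 − 103.7/434 = 76.1 %.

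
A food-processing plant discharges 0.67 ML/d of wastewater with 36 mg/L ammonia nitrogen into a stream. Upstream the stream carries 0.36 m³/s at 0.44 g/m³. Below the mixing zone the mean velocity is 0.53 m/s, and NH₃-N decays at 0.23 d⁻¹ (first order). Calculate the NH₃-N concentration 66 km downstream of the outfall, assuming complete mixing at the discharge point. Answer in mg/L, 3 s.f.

0.854 mg/L

0.67 ML/d = 0.007755 m³/s.
After complete mixing, C₀ = (0.007755·36 + 0.36·0.44) / 0.3678 = 1.19 mg/L.
Travel time t = 6.6e+04 m / 0.53 m/s = 1.245e+05 s = 1.441 d.
C = 1.19·exp(−0.23·1.441) = 1.19·0.7178 = 0.8541 mg/L.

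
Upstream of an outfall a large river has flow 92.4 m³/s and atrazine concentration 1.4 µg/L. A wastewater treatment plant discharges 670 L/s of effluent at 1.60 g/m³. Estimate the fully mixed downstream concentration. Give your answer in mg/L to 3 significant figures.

670 L/s = 0.67 m³/s.
1.4 µg/L = 0.0014 mg/L.
Flow-weighted mixing gives C = (0.67·1.6 + 92.4·0.0014) / (0.67 + 92.4) = 1.201/93.07 = 0.01291 mg/L.

0.0129 mg/L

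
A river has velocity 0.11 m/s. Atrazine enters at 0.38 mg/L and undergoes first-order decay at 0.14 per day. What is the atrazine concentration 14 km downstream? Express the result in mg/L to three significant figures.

Travel time t = 14 km / 0.11 m/s = 1.4e+04/0.11 = 1.273e+05 s = 1.473 d.
First-order decay: C = 0.38·exp(−0.14·1.473) = 0.38·0.8136 = 0.3092 mg/L.

0.309 mg/L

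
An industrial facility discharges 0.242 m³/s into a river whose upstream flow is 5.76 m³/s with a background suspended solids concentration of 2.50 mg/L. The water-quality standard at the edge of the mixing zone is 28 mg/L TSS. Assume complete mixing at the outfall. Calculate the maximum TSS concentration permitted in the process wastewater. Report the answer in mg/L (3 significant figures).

Mass balance: 28·6.002 = 0.242·Cₑ + 5.76·2.5.
Cₑ = (168.1 − 14.4) / 0.242 = 634.9 mg/L.

635 mg/L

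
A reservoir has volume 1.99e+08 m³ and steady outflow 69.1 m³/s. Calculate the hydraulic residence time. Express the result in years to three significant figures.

Q = 69.1 m³/s × 3.156e+07 s/yr = 2.181e+09 m³/yr.
Hydraulic residence time τ = V/Q = 1.99e+08/2.181e+09 = 0.09126 yr.

0.0913 yr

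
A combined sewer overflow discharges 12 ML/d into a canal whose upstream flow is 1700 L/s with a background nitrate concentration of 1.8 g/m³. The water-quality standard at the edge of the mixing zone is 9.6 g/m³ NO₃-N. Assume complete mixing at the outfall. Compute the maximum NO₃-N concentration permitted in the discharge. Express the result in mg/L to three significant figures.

105 mg/L

12 ML/d = 0.1389 m³/s.
1700 L/s = 1.7 m³/s.
Mass balance: 9.6·1.839 = 0.1389·Cₑ + 1.7·1.8.
Cₑ = (17.65 − 3.06) / 0.1389 = 105.1 mg/L.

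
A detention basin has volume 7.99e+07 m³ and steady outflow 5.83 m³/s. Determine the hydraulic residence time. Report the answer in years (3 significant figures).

Q = 5.83 m³/s × 3.156e+07 s/yr = 1.84e+08 m³/yr.
Hydraulic residence time τ = V/Q = 7.99e+07/1.84e+08 = 0.4343 yr.

0.434 yr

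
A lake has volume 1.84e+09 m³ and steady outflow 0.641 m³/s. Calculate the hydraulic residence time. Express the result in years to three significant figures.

Q = 0.641 m³/s × 3.156e+07 s/yr = 2.023e+07 m³/yr.
Hydraulic residence time τ = V/Q = 1.84e+09/2.023e+07 = 90.96 yr.

91.0 yr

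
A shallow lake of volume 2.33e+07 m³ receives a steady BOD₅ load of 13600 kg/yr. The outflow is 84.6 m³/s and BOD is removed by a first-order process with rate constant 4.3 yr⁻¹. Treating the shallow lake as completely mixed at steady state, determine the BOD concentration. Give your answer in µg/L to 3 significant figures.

4.91 µg/L

Outflow Q = 84.6 m³/s × 3.156e+07 s/yr = 2.67e+09 m³/yr.
Steady-state CSTR mass balance: W = Q·C + k·V·C, so C = W/(Q + kV).
Q + kV = 2.67e+09 + 4.3·2.33e+07 = 2.77e+09 m³/yr.
C = 13600/2.77e+09 = 4.91e-06 kg/m³ = 0.00491 mg/L = 4.91 µg/L.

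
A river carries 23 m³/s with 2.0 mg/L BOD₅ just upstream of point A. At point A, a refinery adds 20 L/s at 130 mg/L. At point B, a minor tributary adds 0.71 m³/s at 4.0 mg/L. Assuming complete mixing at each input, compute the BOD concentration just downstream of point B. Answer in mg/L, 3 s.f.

2.17 mg/L

20 L/s = 0.02 m³/s.
After input A: C = (23·2 + 0.02·130) / 23.02 = 2.111 mg/L.
After input B: C = (23.02·2.111 + 0.71·4) / 23.73 = 2.168 mg/L.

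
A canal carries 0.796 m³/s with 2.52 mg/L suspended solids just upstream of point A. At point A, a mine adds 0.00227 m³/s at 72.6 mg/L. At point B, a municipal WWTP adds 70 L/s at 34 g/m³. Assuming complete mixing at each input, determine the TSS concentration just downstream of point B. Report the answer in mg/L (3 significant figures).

After input A: C = (0.796·2.52 + 0.00227·72.6) / 0.7983 = 2.719 mg/L.
70 L/s = 0.07 m³/s.
After input B: C = (0.7983·2.719 + 0.07·34) / 0.8683 = 5.241 mg/L.

5.24 mg/L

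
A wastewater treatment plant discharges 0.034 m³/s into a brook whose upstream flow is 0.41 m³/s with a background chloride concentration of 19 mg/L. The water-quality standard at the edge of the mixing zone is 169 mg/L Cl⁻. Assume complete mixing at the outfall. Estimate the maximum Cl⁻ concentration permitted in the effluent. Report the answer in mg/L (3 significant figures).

Mass balance: 169·0.444 = 0.034·Cₑ + 0.41·19.
Cₑ = (75.04 − 7.79) / 0.034 = 1978 mg/L.

1980 mg/L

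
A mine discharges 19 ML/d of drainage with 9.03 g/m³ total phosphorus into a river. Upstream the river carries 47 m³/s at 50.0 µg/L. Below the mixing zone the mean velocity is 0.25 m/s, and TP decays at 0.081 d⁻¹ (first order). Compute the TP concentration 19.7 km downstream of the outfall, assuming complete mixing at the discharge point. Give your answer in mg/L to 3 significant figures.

19 ML/d = 0.2199 m³/s.
50.0 µg/L = 0.05 mg/L.
After complete mixing, C₀ = (0.2199·9.03 + 47·0.05) / 47.22 = 0.09182 mg/L.
Travel time t = 1.97e+04 m / 0.25 m/s = 7.88e+04 s = 0.912 d.
C = 0.09182·exp(−0.081·0.912) = 0.09182·0.9288 = 0.08528 mg/L.

0.0853 mg/L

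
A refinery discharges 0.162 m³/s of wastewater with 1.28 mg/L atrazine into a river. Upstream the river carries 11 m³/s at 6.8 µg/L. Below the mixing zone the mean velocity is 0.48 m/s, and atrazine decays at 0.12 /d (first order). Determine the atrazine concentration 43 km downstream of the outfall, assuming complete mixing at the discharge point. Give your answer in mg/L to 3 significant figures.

6.8 µg/L = 0.0068 mg/L.
After complete mixing, C₀ = (0.162·1.28 + 11·0.0068) / 11.16 = 0.02528 mg/L.
Travel time t = 4.3e+04 m / 0.48 m/s = 8.958e+04 s = 1.037 d.
C = 0.02528·exp(−0.12·1.037) = 0.02528·0.883 = 0.02232 mg/L.

0.0223 mg/L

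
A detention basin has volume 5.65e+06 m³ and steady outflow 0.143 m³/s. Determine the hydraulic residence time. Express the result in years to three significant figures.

1.25 yr

Q = 0.143 m³/s × 3.156e+07 s/yr = 4.513e+06 m³/yr.
Hydraulic residence time τ = V/Q = 5.65e+06/4.513e+06 = 1.252 yr.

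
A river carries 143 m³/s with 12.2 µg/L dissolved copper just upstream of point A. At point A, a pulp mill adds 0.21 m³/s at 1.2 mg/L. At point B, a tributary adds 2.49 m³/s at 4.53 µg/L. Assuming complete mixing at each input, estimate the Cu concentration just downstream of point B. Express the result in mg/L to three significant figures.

0.0138 mg/L

12.2 µg/L = 0.0122 mg/L.
After input A: C = (143·0.0122 + 0.21·1.2) / 143.2 = 0.01394 mg/L.
4.53 µg/L = 0.00453 mg/L.
After input B: C = (143.2·0.01394 + 2.49·0.00453) / 145.7 = 0.01378 mg/L.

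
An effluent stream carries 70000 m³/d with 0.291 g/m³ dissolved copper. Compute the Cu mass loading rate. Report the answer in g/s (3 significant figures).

70000 m³/d = 0.8102 m³/s.
Mass flux = Q·C = 0.8102 m³/s × 0.291 g/m³ = 0.2358 g/s.

0.236 g/s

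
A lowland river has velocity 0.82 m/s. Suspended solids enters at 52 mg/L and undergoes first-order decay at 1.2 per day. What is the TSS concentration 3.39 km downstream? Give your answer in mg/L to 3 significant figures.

Travel time t = 3.39 km / 0.82 m/s = 3390/0.82 = 4134 s = 0.04785 d.
First-order decay: C = 52·exp(−1.2·0.04785) = 52·0.9442 = 49.1 mg/L.

49.1 mg/L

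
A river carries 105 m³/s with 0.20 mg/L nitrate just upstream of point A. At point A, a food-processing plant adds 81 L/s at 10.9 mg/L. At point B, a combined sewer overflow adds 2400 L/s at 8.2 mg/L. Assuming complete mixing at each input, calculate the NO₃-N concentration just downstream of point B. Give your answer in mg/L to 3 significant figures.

81 L/s = 0.081 m³/s.
After input A: C = (105·0.2 + 0.081·10.9) / 105.1 = 0.2082 mg/L.
2400 L/s = 2.4 m³/s.
After input B: C = (105.1·0.2082 + 2.4·8.2) / 107.5 = 0.3867 mg/L.

0.387 mg/L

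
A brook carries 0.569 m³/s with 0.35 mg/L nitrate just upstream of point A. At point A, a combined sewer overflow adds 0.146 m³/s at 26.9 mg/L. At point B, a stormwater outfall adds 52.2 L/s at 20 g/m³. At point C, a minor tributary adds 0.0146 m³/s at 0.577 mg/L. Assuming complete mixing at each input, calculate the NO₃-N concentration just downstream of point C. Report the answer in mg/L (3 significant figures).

6.62 mg/L

After input A: C = (0.569·0.35 + 0.146·26.9) / 0.715 = 5.771 mg/L.
52.2 L/s = 0.0522 m³/s.
After input B: C = (0.715·5.771 + 0.0522·20) / 0.7672 = 6.74 mg/L.
After input C: C = (0.7672·6.74 + 0.0146·0.577) / 0.7818 = 6.624 mg/L.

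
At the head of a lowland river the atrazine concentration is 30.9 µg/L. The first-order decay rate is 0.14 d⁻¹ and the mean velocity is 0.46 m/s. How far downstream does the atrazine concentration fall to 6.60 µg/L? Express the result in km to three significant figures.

From C = C₀·e^(−kt), t = ln(C₀/C)/k = ln(30.9/6.60)/0.14 = 1.544/0.14 = 11.03 d.
Distance = v·t = 0.46 m/s × 9.527e+05 s = 4.382e+05 m = 438.2 km.

438 km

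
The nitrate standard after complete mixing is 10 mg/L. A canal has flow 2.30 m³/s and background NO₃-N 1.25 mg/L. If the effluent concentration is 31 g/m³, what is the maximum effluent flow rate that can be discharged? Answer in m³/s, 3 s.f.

0.958 m³/s

Mass balance at complete mixing: C_std·(Q_w + Q_r) = Q_w·C_e + Q_r·C_b.
Rearranging, Q_w = Q_r·(C_std − C_b)/(C_e − C_std) = 2.30·(10 − 1.25) / (31 − 10) = 0.9583 m³/s.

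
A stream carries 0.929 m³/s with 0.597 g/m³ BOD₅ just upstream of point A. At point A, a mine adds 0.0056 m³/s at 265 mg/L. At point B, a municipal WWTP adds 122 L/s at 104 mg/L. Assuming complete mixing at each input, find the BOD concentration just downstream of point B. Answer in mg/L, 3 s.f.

13.9 mg/L

After input A: C = (0.929·0.597 + 0.0056·265) / 0.9346 = 2.181 mg/L.
122 L/s = 0.122 m³/s.
After input B: C = (0.9346·2.181 + 0.122·104) / 1.057 = 13.94 mg/L.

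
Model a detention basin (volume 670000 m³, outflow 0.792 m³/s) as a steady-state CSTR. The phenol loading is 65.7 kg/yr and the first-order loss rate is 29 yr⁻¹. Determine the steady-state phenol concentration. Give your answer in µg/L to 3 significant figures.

Outflow Q = 0.792 m³/s × 3.156e+07 s/yr = 2.499e+07 m³/yr.
Steady-state CSTR mass balance: W = Q·C + k·V·C, so C = W/(Q + kV).
Q + kV = 2.499e+07 + 29·670000 = 4.442e+07 m³/yr.
C = 65.7/4.442e+07 = 1.479e-06 kg/m³ = 0.001479 mg/L = 1.479 µg/L.

1.48 µg/L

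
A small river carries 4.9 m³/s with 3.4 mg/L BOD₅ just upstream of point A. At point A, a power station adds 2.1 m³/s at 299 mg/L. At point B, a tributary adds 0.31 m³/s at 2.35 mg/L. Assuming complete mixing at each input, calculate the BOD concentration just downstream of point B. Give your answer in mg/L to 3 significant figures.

88.3 mg/L

After input A: C = (4.9·3.4 + 2.1·299) / 7 = 92.08 mg/L.
After input B: C = (7·92.08 + 0.31·2.35) / 7.31 = 88.27 mg/L.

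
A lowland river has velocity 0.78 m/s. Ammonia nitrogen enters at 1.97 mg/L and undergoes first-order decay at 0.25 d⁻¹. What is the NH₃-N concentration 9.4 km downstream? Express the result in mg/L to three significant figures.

1.90 mg/L

Travel time t = 9.4 km / 0.78 m/s = 9400/0.78 = 1.205e+04 s = 0.1395 d.
First-order decay: C = 1.97·exp(−0.25·0.1395) = 1.97·0.9657 = 1.902 mg/L.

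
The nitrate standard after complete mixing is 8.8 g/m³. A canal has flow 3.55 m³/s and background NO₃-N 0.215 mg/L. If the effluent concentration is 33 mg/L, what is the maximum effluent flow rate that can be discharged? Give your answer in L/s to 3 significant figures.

Mass balance at complete mixing: C_std·(Q_w + Q_r) = Q_w·C_e + Q_r·C_b.
Rearranging, Q_w = Q_r·(C_std − C_b)/(C_e − C_std) = 3.55·(8.8 − 0.215) / (33 − 8.8) = 1.259 m³/s.
= 1259 L/s.

1260 L/s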